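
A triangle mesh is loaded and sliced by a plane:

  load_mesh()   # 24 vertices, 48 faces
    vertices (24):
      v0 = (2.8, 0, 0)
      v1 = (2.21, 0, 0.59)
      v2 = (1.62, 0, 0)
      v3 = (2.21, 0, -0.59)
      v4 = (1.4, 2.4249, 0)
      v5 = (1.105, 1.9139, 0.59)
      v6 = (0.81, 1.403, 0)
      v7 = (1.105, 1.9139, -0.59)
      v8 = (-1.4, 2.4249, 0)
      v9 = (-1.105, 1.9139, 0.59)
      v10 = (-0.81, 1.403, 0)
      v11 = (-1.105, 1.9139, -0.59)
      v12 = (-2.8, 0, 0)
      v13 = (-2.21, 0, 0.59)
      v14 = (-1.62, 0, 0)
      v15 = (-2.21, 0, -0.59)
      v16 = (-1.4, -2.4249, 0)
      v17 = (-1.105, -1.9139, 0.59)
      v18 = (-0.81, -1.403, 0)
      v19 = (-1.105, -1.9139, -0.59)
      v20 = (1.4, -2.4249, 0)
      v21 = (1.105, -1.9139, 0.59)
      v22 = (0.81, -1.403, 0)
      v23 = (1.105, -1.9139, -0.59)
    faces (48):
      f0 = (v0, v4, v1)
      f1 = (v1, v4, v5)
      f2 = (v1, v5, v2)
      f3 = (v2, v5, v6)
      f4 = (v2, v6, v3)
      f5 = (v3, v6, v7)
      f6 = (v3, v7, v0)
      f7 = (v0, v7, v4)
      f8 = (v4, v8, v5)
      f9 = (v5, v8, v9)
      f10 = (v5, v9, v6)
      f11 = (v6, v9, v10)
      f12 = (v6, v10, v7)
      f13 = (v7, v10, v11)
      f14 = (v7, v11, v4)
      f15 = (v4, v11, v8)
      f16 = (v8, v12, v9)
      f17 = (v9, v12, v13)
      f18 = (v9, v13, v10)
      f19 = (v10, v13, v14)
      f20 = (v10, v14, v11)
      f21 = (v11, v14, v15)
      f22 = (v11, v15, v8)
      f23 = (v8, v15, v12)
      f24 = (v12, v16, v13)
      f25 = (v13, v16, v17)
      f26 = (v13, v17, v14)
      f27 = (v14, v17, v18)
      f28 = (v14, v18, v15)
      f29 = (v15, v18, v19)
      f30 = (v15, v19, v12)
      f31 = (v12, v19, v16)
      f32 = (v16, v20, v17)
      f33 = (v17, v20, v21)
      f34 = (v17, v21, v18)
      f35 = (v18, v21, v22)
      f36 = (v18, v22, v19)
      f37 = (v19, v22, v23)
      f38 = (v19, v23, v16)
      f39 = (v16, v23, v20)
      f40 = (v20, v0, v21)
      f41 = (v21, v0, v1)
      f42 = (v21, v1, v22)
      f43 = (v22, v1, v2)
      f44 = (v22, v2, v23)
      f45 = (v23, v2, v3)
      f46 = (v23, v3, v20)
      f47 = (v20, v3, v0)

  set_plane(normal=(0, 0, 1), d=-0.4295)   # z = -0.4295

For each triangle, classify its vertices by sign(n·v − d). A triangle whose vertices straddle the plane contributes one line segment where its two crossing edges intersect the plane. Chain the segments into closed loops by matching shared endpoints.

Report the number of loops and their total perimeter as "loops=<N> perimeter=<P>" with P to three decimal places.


loops=2 perimeter=26.520

Straddling triangles (24 of 48):
  (v2,v6,v3) [++-] → (1.82915, 0.381664, -0.4295)–(2.0495, 0, -0.4295)  len=0.4407
  (v3,v6,v7) [-+-] → (1.82915, 0.381664, -0.4295)–(1.02475, 1.77492, -0.4295)  len=1.6088
  (v3,v7,v0) [--+] → (1.5661, 1.39325, -0.4295)–(2.3705, 0, -0.4295)  len=1.6088
  (v0,v7,v4) [+-+] → (1.5661, 1.39325, -0.4295)–(1.18525, 2.05291, -0.4295)  len=0.7617
  (v6,v10,v7) [++-] → (0.584055, 1.77492, -0.4295)–(1.02475, 1.77492, -0.4295)  len=0.4407
  (v7,v10,v11) [-+-] → (0.584055, 1.77492, -0.4295)–(-1.02475, 1.77492, -0.4295)  len=1.6088
  (v7,v11,v4) [--+] → (-0.423555, 2.05291, -0.4295)–(1.18525, 2.05291, -0.4295)  len=1.6088
  (v4,v11,v8) [+-+] → (-0.423555, 2.05291, -0.4295)–(-1.18525, 2.05291, -0.4295)  len=0.7617
  (v10,v14,v11) [++-] → (-1.2451, 1.39325, -0.4295)–(-1.02475, 1.77492, -0.4295)  len=0.4407
  (v11,v14,v15) [-+-] → (-1.2451, 1.39325, -0.4295)–(-2.0495, 0, -0.4295)  len=1.6088
  (v11,v15,v8) [--+] → (-1.98965, 0.659655, -0.4295)–(-1.18525, 2.05291, -0.4295)  len=1.6088
  (v8,v15,v12) [+-+] → (-1.98965, 0.659655, -0.4295)–(-2.3705, 0, -0.4295)  len=0.7617
  (v14,v18,v15) [++-] → (-1.82915, -0.381664, -0.4295)–(-2.0495, 0, -0.4295)  len=0.4407
  (v15,v18,v19) [-+-] → (-1.82915, -0.381664, -0.4295)–(-1.02475, -1.77492, -0.4295)  len=1.6088
  (v15,v19,v12) [--+] → (-1.5661, -1.39325, -0.4295)–(-2.3705, 0, -0.4295)  len=1.6088
  (v12,v19,v16) [+-+] → (-1.5661, -1.39325, -0.4295)–(-1.18525, -2.05291, -0.4295)  len=0.7617
  (v18,v22,v19) [++-] → (-0.584055, -1.77492, -0.4295)–(-1.02475, -1.77492, -0.4295)  len=0.4407
  (v19,v22,v23) [-+-] → (-0.584055, -1.77492, -0.4295)–(1.02475, -1.77492, -0.4295)  len=1.6088
  (v19,v23,v16) [--+] → (0.423555, -2.05291, -0.4295)–(-1.18525, -2.05291, -0.4295)  len=1.6088
  (v16,v23,v20) [+-+] → (0.423555, -2.05291, -0.4295)–(1.18525, -2.05291, -0.4295)  len=0.7617
  (v22,v2,v23) [++-] → (1.2451, -1.39325, -0.4295)–(1.02475, -1.77492, -0.4295)  len=0.4407
  (v23,v2,v3) [-+-] → (1.2451, -1.39325, -0.4295)–(2.0495, 0, -0.4295)  len=1.6088
  (v23,v3,v20) [--+] → (1.98965, -0.659655, -0.4295)–(1.18525, -2.05291, -0.4295)  len=1.6088
  (v20,v3,v0) [+-+] → (1.98965, -0.659655, -0.4295)–(2.3705, 0, -0.4295)  len=0.7617

Chained into 2 loop(s):
  loop 1: 12 segments, perimeter = 12.2970
  loop 2: 12 segments, perimeter = 14.2230
Total perimeter = 26.520


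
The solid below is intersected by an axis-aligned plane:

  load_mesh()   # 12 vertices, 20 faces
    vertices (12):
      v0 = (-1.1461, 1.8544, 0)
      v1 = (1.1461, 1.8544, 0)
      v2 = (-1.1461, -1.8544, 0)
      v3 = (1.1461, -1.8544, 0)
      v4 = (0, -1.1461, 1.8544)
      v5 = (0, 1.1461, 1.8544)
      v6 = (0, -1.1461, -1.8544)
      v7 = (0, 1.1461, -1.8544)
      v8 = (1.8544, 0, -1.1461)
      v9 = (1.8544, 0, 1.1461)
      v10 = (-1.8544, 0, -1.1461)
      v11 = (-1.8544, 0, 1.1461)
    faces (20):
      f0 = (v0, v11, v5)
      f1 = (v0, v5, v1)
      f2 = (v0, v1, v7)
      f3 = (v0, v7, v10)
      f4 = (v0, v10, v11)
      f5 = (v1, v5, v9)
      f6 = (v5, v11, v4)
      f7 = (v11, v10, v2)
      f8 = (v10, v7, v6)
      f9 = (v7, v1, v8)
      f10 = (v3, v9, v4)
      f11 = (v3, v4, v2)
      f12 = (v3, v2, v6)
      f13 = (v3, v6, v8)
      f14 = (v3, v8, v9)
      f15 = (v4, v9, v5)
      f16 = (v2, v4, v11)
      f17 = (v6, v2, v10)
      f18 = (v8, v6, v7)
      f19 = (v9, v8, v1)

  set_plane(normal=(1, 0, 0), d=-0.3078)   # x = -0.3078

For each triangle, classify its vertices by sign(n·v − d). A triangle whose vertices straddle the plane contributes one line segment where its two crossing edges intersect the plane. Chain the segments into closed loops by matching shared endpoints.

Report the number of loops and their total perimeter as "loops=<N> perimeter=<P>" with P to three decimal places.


loops=1 perimeter=11.783

Straddling triangles (10 of 20):
  (v0,v11,v5) [--+] → (-0.3078, 0.955866, 1.73683)–(-0.3078, 1.33632, 1.35638)  len=0.5380
  (v0,v5,v1) [-++] → (-0.3078, 1.33632, 1.35638)–(-0.3078, 1.8544, 0)  len=1.4520
  (v0,v1,v7) [-++] → (-0.3078, 1.8544, 0)–(-0.3078, 1.33632, -1.35638)  len=1.4520
  (v0,v7,v10) [-+-] → (-0.3078, 1.33632, -1.35638)–(-0.3078, 0.955866, -1.73683)  len=0.5380
  (v5,v11,v4) [+-+] → (-0.3078, 0.955866, 1.73683)–(-0.3078, -0.955866, 1.73683)  len=1.9117
  (v10,v7,v6) [-++] → (-0.3078, 0.955866, -1.73683)–(-0.3078, -0.955866, -1.73683)  len=1.9117
  (v3,v4,v2) [++-] → (-0.3078, -1.33632, 1.35638)–(-0.3078, -1.8544, 0)  len=1.4520
  (v3,v2,v6) [+-+] → (-0.3078, -1.8544, 0)–(-0.3078, -1.33632, -1.35638)  len=1.4520
  (v2,v4,v11) [-+-] → (-0.3078, -1.33632, 1.35638)–(-0.3078, -0.955866, 1.73683)  len=0.5380
  (v6,v2,v10) [+--] → (-0.3078, -1.33632, -1.35638)–(-0.3078, -0.955866, -1.73683)  len=0.5380

Chained into 1 loop(s):
  loop 1: 10 segments, perimeter = 11.7835
Total perimeter = 11.783


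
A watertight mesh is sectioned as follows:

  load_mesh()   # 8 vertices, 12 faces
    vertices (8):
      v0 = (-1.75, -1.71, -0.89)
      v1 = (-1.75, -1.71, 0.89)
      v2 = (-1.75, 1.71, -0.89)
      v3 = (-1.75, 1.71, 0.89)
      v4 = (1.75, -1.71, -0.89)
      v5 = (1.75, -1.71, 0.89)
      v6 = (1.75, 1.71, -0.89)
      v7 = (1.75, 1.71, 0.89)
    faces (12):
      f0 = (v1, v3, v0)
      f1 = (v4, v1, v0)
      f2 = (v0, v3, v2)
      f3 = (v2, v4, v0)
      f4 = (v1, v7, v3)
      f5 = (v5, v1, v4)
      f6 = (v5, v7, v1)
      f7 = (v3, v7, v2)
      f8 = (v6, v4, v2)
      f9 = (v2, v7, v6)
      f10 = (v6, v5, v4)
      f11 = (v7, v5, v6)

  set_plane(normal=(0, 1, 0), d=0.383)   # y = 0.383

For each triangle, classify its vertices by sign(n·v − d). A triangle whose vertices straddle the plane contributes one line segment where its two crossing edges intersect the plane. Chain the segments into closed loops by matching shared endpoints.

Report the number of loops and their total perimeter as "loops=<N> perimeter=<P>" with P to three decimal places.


Straddling triangles (8 of 12):
  (v1,v3,v0) [-+-] → (-1.75, 0.383, 0.89)–(-1.75, 0.383, 0.199339)  len=0.6907
  (v0,v3,v2) [-++] → (-1.75, 0.383, 0.199339)–(-1.75, 0.383, -0.89)  len=1.0893
  (v2,v4,v0) [+--] → (-0.391959, 0.383, -0.89)–(-1.75, 0.383, -0.89)  len=1.3580
  (v1,v7,v3) [-++] → (0.391959, 0.383, 0.89)–(-1.75, 0.383, 0.89)  len=2.1420
  (v5,v7,v1) [-+-] → (1.75, 0.383, 0.89)–(0.391959, 0.383, 0.89)  len=1.3580
  (v6,v4,v2) [+-+] → (1.75, 0.383, -0.89)–(-0.391959, 0.383, -0.89)  len=2.1420
  (v6,v5,v4) [+--] → (1.75, 0.383, -0.199339)–(1.75, 0.383, -0.89)  len=0.6907
  (v7,v5,v6) [+-+] → (1.75, 0.383, 0.89)–(1.75, 0.383, -0.199339)  len=1.0893

Chained into 1 loop(s):
  loop 1: 8 segments, perimeter = 10.5600
Total perimeter = 10.560

loops=1 perimeter=10.560


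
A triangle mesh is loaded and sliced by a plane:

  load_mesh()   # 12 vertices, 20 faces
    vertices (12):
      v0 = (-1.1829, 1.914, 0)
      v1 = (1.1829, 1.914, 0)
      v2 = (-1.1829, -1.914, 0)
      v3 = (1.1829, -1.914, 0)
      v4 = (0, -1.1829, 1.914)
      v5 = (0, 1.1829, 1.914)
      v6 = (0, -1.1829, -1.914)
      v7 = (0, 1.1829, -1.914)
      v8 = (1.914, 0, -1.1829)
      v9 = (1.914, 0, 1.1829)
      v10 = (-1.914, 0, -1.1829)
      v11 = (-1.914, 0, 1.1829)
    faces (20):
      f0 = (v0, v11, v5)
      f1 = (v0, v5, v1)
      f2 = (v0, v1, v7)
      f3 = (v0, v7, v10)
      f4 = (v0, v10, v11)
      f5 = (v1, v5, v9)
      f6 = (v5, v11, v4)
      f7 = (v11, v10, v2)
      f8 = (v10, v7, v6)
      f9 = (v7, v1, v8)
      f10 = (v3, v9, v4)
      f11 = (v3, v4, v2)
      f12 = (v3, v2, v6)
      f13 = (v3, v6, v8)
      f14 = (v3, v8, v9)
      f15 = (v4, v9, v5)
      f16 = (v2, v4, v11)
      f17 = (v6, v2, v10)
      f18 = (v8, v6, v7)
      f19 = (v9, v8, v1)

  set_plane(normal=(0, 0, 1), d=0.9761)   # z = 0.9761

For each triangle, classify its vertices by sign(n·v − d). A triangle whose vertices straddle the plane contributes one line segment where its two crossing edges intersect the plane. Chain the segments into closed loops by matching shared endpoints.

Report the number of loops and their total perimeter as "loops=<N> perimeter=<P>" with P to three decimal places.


Straddling triangles (10 of 20):
  (v0,v11,v5) [-++] → (-1.78619, 0.334614, 0.9761)–(-0.579646, 1.54115, 0.9761)  len=1.7063
  (v0,v5,v1) [-+-] → (-0.579646, 1.54115, 0.9761)–(0.579646, 1.54115, 0.9761)  len=1.1593
  (v0,v10,v11) [--+] → (-1.914, 0, 0.9761)–(-1.78619, 0.334614, 0.9761)  len=0.3582
  (v1,v5,v9) [-++] → (0.579646, 1.54115, 0.9761)–(1.78619, 0.334614, 0.9761)  len=1.7063
  (v11,v10,v2) [+--] → (-1.914, 0, 0.9761)–(-1.78619, -0.334614, 0.9761)  len=0.3582
  (v3,v9,v4) [-++] → (1.78619, -0.334614, 0.9761)–(0.579646, -1.54115, 0.9761)  len=1.7063
  (v3,v4,v2) [-+-] → (0.579646, -1.54115, 0.9761)–(-0.579646, -1.54115, 0.9761)  len=1.1593
  (v3,v8,v9) [--+] → (1.914, 0, 0.9761)–(1.78619, -0.334614, 0.9761)  len=0.3582
  (v2,v4,v11) [-++] → (-0.579646, -1.54115, 0.9761)–(-1.78619, -0.334614, 0.9761)  len=1.7063
  (v9,v8,v1) [+--] → (1.914, 0, 0.9761)–(1.78619, 0.334614, 0.9761)  len=0.3582

Chained into 1 loop(s):
  loop 1: 10 segments, perimeter = 10.5766
Total perimeter = 10.577

loops=1 perimeter=10.577


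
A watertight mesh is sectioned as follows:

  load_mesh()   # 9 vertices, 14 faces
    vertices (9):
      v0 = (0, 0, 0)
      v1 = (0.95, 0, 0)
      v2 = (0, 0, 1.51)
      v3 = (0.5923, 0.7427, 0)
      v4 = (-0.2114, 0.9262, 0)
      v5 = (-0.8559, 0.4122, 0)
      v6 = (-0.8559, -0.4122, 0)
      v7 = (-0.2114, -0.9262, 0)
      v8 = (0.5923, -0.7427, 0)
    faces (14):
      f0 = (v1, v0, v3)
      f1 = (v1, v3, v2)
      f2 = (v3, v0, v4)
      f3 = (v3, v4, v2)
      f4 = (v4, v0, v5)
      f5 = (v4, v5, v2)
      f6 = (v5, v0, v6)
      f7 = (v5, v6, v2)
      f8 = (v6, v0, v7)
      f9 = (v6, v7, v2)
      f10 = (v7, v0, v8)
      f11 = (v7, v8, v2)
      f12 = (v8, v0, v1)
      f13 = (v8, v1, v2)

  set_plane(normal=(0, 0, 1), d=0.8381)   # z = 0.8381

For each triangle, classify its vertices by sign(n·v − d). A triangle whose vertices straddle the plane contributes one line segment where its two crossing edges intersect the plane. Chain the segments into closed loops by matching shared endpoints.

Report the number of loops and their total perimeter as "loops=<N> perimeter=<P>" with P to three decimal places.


loops=1 perimeter=2.568

Straddling triangles (7 of 14):
  (v1,v3,v2) [--+] → (0.263554, 0.330477, 0.8381)–(0.422719, 0, 0.8381)  len=0.3668
  (v3,v4,v2) [--+] → (-0.094066, 0.412128, 0.8381)–(0.263554, 0.330477, 0.8381)  len=0.3668
  (v4,v5,v2) [--+] → (-0.380847, 0.183415, 0.8381)–(-0.094066, 0.412128, 0.8381)  len=0.3668
  (v5,v6,v2) [--+] → (-0.380847, -0.183415, 0.8381)–(-0.380847, 0.183415, 0.8381)  len=0.3668
  (v6,v7,v2) [--+] → (-0.094066, -0.412128, 0.8381)–(-0.380847, -0.183415, 0.8381)  len=0.3668
  (v7,v8,v2) [--+] → (0.263554, -0.330477, 0.8381)–(-0.094066, -0.412128, 0.8381)  len=0.3668
  (v8,v1,v2) [--+] → (0.422719, 0, 0.8381)–(0.263554, -0.330477, 0.8381)  len=0.3668

Chained into 1 loop(s):
  loop 1: 7 segments, perimeter = 2.5677
Total perimeter = 2.568


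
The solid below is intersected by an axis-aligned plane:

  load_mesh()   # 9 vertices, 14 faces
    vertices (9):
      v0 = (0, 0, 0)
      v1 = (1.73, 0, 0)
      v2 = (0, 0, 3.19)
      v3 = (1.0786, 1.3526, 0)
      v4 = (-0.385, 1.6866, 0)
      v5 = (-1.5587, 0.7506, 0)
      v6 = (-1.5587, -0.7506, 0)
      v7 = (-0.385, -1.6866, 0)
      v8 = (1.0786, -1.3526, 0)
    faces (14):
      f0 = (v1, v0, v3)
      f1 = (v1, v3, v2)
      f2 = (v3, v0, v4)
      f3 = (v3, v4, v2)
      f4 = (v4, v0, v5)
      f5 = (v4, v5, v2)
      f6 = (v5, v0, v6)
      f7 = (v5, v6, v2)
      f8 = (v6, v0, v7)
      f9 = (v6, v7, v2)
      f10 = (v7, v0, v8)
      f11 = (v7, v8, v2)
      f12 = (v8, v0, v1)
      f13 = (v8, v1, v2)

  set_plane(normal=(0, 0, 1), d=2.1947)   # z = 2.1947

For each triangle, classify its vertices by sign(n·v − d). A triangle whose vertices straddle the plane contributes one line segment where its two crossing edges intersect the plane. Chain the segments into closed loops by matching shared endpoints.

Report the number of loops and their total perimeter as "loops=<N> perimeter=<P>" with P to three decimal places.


Straddling triangles (7 of 14):
  (v1,v3,v2) [--+] → (0.33653, 0.42202, 2.1947)–(0.539771, 0, 2.1947)  len=0.4684
  (v3,v4,v2) [--+] → (-0.120122, 0.52623, 2.1947)–(0.33653, 0.42202, 2.1947)  len=0.4684
  (v4,v5,v2) [--+] → (-0.486324, 0.234192, 2.1947)–(-0.120122, 0.52623, 2.1947)  len=0.4684
  (v5,v6,v2) [--+] → (-0.486324, -0.234192, 2.1947)–(-0.486324, 0.234192, 2.1947)  len=0.4684
  (v6,v7,v2) [--+] → (-0.120122, -0.52623, 2.1947)–(-0.486324, -0.234192, 2.1947)  len=0.4684
  (v7,v8,v2) [--+] → (0.33653, -0.42202, 2.1947)–(-0.120122, -0.52623, 2.1947)  len=0.4684
  (v8,v1,v2) [--+] → (0.539771, 0, 2.1947)–(0.33653, -0.42202, 2.1947)  len=0.4684

Chained into 1 loop(s):
  loop 1: 7 segments, perimeter = 3.2788
Total perimeter = 3.279

loops=1 perimeter=3.279


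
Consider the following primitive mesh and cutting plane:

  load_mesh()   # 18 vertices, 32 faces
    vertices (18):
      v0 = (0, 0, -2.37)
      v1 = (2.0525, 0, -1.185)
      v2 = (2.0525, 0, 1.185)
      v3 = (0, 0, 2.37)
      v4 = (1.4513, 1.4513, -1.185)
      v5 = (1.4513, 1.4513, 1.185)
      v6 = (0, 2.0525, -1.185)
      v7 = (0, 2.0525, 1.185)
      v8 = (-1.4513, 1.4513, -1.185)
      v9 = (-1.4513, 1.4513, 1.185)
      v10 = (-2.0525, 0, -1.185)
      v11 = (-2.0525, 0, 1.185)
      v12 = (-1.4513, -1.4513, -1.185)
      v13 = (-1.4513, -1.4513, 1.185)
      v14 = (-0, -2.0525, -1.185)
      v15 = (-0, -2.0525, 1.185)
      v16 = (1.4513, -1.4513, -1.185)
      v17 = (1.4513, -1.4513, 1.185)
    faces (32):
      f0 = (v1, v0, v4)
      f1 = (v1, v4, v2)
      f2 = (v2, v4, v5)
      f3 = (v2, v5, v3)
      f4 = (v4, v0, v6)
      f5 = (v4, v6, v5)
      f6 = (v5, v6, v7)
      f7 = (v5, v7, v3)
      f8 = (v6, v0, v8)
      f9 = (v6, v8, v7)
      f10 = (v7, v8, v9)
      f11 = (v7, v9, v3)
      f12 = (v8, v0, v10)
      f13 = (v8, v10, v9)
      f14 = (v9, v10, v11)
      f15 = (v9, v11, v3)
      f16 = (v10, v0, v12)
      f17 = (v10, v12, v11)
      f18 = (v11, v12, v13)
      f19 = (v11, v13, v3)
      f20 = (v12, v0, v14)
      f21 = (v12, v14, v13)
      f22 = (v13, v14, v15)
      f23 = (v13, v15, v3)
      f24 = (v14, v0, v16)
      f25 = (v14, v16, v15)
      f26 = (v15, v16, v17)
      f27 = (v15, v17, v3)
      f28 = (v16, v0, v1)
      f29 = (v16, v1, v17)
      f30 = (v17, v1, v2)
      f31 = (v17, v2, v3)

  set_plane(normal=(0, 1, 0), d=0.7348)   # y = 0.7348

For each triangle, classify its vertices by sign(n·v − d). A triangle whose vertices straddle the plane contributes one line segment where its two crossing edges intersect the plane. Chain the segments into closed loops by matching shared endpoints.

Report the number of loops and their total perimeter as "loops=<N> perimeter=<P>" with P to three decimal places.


loops=1 perimeter=12.442

Straddling triangles (12 of 32):
  (v1,v0,v4) [--+] → (0.7348, 0.7348, -1.77003)–(1.74811, 0.7348, -1.185)  len=1.1701
  (v1,v4,v2) [-+-] → (1.74811, 0.7348, -1.185)–(1.74811, 0.7348, -0.0149421)  len=1.1701
  (v2,v4,v5) [-++] → (1.74811, 0.7348, -0.0149421)–(1.74811, 0.7348, 1.185)  len=1.1999
  (v2,v5,v3) [-+-] → (1.74811, 0.7348, 1.185)–(0.7348, 0.7348, 1.77003)  len=1.1701
  (v4,v0,v6) [+-+] → (0.7348, 0.7348, -1.77003)–(0, 0.7348, -1.94577)  len=0.7555
  (v5,v7,v3) [++-] → (0, 0.7348, 1.94577)–(0.7348, 0.7348, 1.77003)  len=0.7555
  (v6,v0,v8) [+-+] → (0, 0.7348, -1.94577)–(-0.7348, 0.7348, -1.77003)  len=0.7555
  (v7,v9,v3) [++-] → (-0.7348, 0.7348, 1.77003)–(0, 0.7348, 1.94577)  len=0.7555
  (v8,v0,v10) [+--] → (-0.7348, 0.7348, -1.77003)–(-1.74811, 0.7348, -1.185)  len=1.1701
  (v8,v10,v9) [+-+] → (-1.74811, 0.7348, -1.185)–(-1.74811, 0.7348, 0.0149421)  len=1.1999
  (v9,v10,v11) [+--] → (-1.74811, 0.7348, 0.0149421)–(-1.74811, 0.7348, 1.185)  len=1.1701
  (v9,v11,v3) [+--] → (-1.74811, 0.7348, 1.185)–(-0.7348, 0.7348, 1.77003)  len=1.1701

Chained into 1 loop(s):
  loop 1: 12 segments, perimeter = 12.4424
Total perimeter = 12.442


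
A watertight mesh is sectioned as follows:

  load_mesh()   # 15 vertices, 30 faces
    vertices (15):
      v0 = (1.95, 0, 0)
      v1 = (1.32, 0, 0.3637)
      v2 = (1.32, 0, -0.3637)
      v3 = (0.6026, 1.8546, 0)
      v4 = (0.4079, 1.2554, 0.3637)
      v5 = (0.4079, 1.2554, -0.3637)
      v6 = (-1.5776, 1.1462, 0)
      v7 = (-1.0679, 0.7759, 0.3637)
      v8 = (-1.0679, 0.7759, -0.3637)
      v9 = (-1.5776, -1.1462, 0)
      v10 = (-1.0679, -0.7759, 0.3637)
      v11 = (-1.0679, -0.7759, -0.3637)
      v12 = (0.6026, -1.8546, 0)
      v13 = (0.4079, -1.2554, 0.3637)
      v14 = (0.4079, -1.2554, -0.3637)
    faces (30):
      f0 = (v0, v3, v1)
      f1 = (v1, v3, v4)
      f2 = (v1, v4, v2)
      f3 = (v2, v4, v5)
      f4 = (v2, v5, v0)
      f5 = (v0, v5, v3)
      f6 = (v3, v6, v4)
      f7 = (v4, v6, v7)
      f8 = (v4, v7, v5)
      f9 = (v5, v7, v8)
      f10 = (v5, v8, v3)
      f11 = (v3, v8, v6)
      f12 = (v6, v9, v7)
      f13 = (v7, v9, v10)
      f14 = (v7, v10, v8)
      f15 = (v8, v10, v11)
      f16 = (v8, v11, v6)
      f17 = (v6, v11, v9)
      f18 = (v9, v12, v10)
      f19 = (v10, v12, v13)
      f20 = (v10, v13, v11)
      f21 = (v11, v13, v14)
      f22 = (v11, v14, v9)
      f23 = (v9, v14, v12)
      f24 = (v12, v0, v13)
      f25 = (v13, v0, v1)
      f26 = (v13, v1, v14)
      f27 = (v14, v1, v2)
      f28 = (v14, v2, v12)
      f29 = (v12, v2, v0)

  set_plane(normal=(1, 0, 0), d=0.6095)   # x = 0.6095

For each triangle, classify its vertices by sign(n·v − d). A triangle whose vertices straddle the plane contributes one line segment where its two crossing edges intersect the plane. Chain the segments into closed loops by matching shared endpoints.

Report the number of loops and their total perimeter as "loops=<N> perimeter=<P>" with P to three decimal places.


Straddling triangles (12 of 30):
  (v0,v3,v1) [+-+] → (0.6095, 1.8451, 0)–(0.6095, 1.83676, 0.00349809)  len=0.0090
  (v1,v3,v4) [+--] → (0.6095, 1.83676, 0.00349809)–(0.6095, 0.977921, 0.3637)  len=0.9313
  (v1,v4,v2) [+-+] → (0.6095, 0.977921, 0.3637)–(0.6095, 0.977921, 0.202924)  len=0.1608
  (v2,v4,v5) [+--] → (0.6095, 0.977921, 0.202924)–(0.6095, 0.977921, -0.3637)  len=0.5666
  (v2,v5,v0) [+-+] → (0.6095, 0.977921, -0.3637)–(0.6095, 1.09128, -0.316153)  len=0.1229
  (v0,v5,v3) [+--] → (0.6095, 1.09128, -0.316153)–(0.6095, 1.8451, 0)  len=0.8174
  (v12,v0,v13) [-+-] → (0.6095, -1.8451, 0)–(0.6095, -1.09128, 0.316153)  len=0.8174
  (v13,v0,v1) [-++] → (0.6095, -1.09128, 0.316153)–(0.6095, -0.977921, 0.3637)  len=0.1229
  (v13,v1,v14) [-+-] → (0.6095, -0.977921, 0.3637)–(0.6095, -0.977921, -0.202924)  len=0.5666
  (v14,v1,v2) [-++] → (0.6095, -0.977921, -0.202924)–(0.6095, -0.977921, -0.3637)  len=0.1608
  (v14,v2,v12) [-+-] → (0.6095, -0.977921, -0.3637)–(0.6095, -1.83676, -0.00349809)  len=0.9313
  (v12,v2,v0) [-++] → (0.6095, -1.83676, -0.00349809)–(0.6095, -1.8451, 0)  len=0.0090

Chained into 2 loop(s):
  loop 1: 6 segments, perimeter = 2.6081
  loop 2: 6 segments, perimeter = 2.6081
Total perimeter = 5.216

loops=2 perimeter=5.216


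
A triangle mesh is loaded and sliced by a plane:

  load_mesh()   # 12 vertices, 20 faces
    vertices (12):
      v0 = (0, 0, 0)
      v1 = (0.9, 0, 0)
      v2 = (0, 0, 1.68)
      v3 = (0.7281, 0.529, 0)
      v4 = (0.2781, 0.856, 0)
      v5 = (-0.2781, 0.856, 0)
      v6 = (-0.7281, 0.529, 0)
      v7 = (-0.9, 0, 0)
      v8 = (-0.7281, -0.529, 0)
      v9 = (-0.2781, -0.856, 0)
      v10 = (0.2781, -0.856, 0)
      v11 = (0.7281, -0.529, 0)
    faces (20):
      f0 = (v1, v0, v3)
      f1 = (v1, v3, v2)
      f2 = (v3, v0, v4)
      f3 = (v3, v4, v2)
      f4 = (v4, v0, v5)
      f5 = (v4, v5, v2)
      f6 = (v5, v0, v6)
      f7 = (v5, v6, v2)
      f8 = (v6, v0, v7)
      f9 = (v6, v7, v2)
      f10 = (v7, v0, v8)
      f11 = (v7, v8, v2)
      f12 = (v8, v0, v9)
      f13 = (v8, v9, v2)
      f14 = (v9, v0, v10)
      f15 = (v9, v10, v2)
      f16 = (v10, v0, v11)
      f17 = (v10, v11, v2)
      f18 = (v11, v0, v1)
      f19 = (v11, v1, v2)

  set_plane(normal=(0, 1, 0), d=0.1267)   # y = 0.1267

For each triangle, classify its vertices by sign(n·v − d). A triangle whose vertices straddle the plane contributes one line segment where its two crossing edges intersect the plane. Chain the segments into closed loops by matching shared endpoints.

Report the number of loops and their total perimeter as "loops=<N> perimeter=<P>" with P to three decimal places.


Straddling triangles (10 of 20):
  (v1,v0,v3) [--+] → (0.174386, 0.1267, 0)–(0.858828, 0.1267, 0)  len=0.6844
  (v1,v3,v2) [-+-] → (0.858828, 0.1267, 0)–(0.174386, 0.1267, 1.27763)  len=1.4494
  (v3,v0,v4) [+-+] → (0.174386, 0.1267, 0)–(0.0411627, 0.1267, 0)  len=0.1332
  (v3,v4,v2) [++-] → (0.0411627, 0.1267, 1.43134)–(0.174386, 0.1267, 1.27763)  len=0.2034
  (v4,v0,v5) [+-+] → (0.0411627, 0.1267, 0)–(-0.0411627, 0.1267, 0)  len=0.0823
  (v4,v5,v2) [++-] → (-0.0411627, 0.1267, 1.43134)–(0.0411627, 0.1267, 1.43134)  len=0.0823
  (v5,v0,v6) [+-+] → (-0.0411627, 0.1267, 0)–(-0.174386, 0.1267, 0)  len=0.1332
  (v5,v6,v2) [++-] → (-0.174386, 0.1267, 1.27763)–(-0.0411627, 0.1267, 1.43134)  len=0.2034
  (v6,v0,v7) [+--] → (-0.174386, 0.1267, 0)–(-0.858828, 0.1267, 0)  len=0.6844
  (v6,v7,v2) [+--] → (-0.858828, 0.1267, 0)–(-0.174386, 0.1267, 1.27763)  len=1.4494

Chained into 1 loop(s):
  loop 1: 10 segments, perimeter = 5.1056
Total perimeter = 5.106

loops=1 perimeter=5.106


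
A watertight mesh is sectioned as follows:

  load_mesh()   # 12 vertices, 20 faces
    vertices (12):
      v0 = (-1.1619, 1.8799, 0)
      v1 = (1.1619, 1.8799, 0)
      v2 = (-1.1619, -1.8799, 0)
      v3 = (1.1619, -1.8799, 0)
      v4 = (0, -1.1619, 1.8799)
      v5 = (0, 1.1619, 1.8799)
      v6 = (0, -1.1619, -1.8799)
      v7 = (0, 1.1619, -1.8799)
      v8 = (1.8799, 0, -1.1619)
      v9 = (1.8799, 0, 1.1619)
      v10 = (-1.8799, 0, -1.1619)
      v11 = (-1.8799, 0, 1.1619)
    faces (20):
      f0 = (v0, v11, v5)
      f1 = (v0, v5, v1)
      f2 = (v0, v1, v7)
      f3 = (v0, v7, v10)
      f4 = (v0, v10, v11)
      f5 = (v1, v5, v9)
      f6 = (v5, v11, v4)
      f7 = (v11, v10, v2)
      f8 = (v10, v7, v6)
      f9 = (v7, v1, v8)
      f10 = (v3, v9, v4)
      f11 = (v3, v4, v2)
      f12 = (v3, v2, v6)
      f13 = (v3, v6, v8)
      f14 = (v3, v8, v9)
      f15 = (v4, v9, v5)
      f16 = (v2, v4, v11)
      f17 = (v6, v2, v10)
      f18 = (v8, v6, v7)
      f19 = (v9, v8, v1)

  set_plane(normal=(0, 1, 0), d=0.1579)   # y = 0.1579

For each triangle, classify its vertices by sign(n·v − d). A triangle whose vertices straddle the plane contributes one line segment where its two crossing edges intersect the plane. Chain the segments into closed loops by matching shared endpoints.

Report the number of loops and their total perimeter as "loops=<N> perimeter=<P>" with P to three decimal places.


loops=1 perimeter=12.317

Straddling triangles (10 of 20):
  (v0,v11,v5) [+-+] → (-1.81959, 0.1579, 1.06431)–(-1.62443, 0.1579, 1.25947)  len=0.2760
  (v0,v7,v10) [++-] → (-1.62443, 0.1579, -1.25947)–(-1.81959, 0.1579, -1.06431)  len=0.2760
  (v0,v10,v11) [+--] → (-1.81959, 0.1579, -1.06431)–(-1.81959, 0.1579, 1.06431)  len=2.1286
  (v1,v5,v9) [++-] → (1.62443, 0.1579, 1.25947)–(1.81959, 0.1579, 1.06431)  len=0.2760
  (v5,v11,v4) [+--] → (-1.62443, 0.1579, 1.25947)–(0, 0.1579, 1.8799)  len=1.7389
  (v10,v7,v6) [-+-] → (-1.62443, 0.1579, -1.25947)–(0, 0.1579, -1.8799)  len=1.7389
  (v7,v1,v8) [++-] → (1.81959, 0.1579, -1.06431)–(1.62443, 0.1579, -1.25947)  len=0.2760
  (v4,v9,v5) [--+] → (1.62443, 0.1579, 1.25947)–(0, 0.1579, 1.8799)  len=1.7389
  (v8,v6,v7) [--+] → (0, 0.1579, -1.8799)–(1.62443, 0.1579, -1.25947)  len=1.7389
  (v9,v8,v1) [--+] → (1.81959, 0.1579, -1.06431)–(1.81959, 0.1579, 1.06431)  len=2.1286

Chained into 1 loop(s):
  loop 1: 10 segments, perimeter = 12.3168
Total perimeter = 12.317


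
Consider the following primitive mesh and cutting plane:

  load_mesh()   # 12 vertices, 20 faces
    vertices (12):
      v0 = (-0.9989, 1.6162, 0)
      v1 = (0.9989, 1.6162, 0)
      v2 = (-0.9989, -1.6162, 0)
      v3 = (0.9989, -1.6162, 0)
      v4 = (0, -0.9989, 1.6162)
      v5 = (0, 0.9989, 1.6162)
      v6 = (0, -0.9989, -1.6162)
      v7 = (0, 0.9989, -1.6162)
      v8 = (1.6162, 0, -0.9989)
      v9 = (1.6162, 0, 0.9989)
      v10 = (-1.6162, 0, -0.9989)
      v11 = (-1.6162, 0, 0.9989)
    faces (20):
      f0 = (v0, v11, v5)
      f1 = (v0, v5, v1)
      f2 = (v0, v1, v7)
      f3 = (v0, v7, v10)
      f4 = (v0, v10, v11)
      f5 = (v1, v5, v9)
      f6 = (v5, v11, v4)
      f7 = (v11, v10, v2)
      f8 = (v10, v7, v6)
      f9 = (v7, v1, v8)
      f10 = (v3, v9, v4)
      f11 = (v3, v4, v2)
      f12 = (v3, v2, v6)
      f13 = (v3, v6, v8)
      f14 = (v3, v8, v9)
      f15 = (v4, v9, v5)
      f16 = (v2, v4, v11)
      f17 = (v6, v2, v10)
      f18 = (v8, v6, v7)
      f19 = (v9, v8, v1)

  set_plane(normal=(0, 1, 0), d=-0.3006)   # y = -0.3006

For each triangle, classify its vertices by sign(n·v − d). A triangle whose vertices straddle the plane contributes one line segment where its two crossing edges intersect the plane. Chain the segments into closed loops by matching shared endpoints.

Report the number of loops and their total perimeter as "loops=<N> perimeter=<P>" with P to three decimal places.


loops=1 perimeter=10.192

Straddling triangles (10 of 20):
  (v5,v11,v4) [++-] → (-1.12984, -0.3006, 1.18466)–(0, -0.3006, 1.6162)  len=1.2094
  (v11,v10,v2) [++-] → (-1.50139, -0.3006, -0.813113)–(-1.50139, -0.3006, 0.813113)  len=1.6262
  (v10,v7,v6) [++-] → (0, -0.3006, -1.6162)–(-1.12984, -0.3006, -1.18466)  len=1.2094
  (v3,v9,v4) [-+-] → (1.50139, -0.3006, 0.813113)–(1.12984, -0.3006, 1.18466)  len=0.5255
  (v3,v6,v8) [--+] → (1.12984, -0.3006, -1.18466)–(1.50139, -0.3006, -0.813113)  len=0.5255
  (v3,v8,v9) [-++] → (1.50139, -0.3006, -0.813113)–(1.50139, -0.3006, 0.813113)  len=1.6262
  (v4,v9,v5) [-++] → (1.12984, -0.3006, 1.18466)–(0, -0.3006, 1.6162)  len=1.2094
  (v2,v4,v11) [--+] → (-1.12984, -0.3006, 1.18466)–(-1.50139, -0.3006, 0.813113)  len=0.5255
  (v6,v2,v10) [--+] → (-1.50139, -0.3006, -0.813113)–(-1.12984, -0.3006, -1.18466)  len=0.5255
  (v8,v6,v7) [+-+] → (1.12984, -0.3006, -1.18466)–(0, -0.3006, -1.6162)  len=1.2094

Chained into 1 loop(s):
  loop 1: 10 segments, perimeter = 10.1920
Total perimeter = 10.192


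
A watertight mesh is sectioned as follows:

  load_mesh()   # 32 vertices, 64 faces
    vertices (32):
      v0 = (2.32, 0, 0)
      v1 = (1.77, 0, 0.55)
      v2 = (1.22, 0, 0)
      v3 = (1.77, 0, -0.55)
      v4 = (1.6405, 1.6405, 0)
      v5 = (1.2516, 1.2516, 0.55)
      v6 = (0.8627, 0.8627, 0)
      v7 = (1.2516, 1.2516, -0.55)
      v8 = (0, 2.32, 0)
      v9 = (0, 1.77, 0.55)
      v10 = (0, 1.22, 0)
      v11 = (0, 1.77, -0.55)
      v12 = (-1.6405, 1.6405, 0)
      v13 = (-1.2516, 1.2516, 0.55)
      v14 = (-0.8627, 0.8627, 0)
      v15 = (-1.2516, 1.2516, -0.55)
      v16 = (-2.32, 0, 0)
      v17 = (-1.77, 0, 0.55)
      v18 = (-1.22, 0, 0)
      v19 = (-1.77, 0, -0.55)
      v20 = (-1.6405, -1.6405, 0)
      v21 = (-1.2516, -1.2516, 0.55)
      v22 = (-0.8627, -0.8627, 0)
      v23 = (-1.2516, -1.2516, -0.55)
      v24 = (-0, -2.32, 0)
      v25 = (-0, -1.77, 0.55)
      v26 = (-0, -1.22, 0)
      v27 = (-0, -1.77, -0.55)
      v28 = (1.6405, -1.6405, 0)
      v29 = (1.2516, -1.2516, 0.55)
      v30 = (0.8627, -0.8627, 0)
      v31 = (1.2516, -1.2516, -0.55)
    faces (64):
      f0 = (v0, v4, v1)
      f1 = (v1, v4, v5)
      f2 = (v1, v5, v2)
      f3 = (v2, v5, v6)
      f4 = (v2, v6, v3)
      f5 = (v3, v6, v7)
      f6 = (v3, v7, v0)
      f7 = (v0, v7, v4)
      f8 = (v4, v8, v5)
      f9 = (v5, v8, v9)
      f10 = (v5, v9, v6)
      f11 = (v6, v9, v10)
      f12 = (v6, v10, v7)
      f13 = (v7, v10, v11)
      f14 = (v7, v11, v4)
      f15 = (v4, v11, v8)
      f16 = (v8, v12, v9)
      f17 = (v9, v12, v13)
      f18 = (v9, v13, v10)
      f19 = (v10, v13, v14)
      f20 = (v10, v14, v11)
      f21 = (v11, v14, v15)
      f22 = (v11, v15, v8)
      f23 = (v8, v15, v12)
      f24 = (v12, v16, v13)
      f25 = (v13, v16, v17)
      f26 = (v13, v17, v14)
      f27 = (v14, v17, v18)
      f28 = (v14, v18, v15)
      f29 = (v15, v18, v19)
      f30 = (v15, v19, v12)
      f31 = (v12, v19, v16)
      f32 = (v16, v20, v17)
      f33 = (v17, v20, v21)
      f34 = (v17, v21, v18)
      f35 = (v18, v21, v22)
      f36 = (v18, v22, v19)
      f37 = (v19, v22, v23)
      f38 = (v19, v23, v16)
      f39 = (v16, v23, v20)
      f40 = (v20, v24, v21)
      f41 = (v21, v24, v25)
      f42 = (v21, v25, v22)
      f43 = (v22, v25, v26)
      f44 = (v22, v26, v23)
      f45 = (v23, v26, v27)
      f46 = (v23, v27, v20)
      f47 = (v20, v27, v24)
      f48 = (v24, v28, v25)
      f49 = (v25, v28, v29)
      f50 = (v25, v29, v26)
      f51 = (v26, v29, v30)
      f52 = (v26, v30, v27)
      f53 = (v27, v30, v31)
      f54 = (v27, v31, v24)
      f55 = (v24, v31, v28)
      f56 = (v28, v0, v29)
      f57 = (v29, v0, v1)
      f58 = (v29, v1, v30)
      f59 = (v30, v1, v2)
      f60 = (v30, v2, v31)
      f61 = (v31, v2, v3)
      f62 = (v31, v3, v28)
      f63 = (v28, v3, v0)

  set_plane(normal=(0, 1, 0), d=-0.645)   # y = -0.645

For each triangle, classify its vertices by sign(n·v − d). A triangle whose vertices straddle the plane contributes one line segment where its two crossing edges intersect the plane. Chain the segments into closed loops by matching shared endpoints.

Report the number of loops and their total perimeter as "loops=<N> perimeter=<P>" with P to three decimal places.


Straddling triangles (16 of 64):
  (v16,v20,v17) [+-+] → (-2.05284, -0.645, 0)–(-1.71908, -0.645, 0.333755)  len=0.4720
  (v17,v20,v21) [+--] → (-1.71908, -0.645, 0.333755)–(-1.50285, -0.645, 0.55)  len=0.3058
  (v17,v21,v18) [+-+] → (-1.50285, -0.645, 0.55)–(-1.23628, -0.645, 0.283437)  len=0.3770
  (v18,v21,v22) [+--] → (-1.23628, -0.645, 0.283437)–(-0.952864, -0.645, 0)  len=0.4008
  (v18,v22,v19) [+-+] → (-0.952864, -0.645, 0)–(-1.09165, -0.645, -0.138791)  len=0.1963
  (v19,v22,v23) [+--] → (-1.09165, -0.645, -0.138791)–(-1.50285, -0.645, -0.55)  len=0.5815
  (v19,v23,v16) [+-+] → (-1.50285, -0.645, -0.55)–(-1.76941, -0.645, -0.283437)  len=0.3770
  (v16,v23,v20) [+--] → (-1.76941, -0.645, -0.283437)–(-2.05284, -0.645, 0)  len=0.4008
  (v28,v0,v29) [-+-] → (2.05284, -0.645, 0)–(1.76941, -0.645, 0.283437)  len=0.4008
  (v29,v0,v1) [-++] → (1.76941, -0.645, 0.283437)–(1.50285, -0.645, 0.55)  len=0.3770
  (v29,v1,v30) [-+-] → (1.50285, -0.645, 0.55)–(1.09165, -0.645, 0.138791)  len=0.5815
  (v30,v1,v2) [-++] → (1.09165, -0.645, 0.138791)–(0.952864, -0.645, 0)  len=0.1963
  (v30,v2,v31) [-+-] → (0.952864, -0.645, 0)–(1.23628, -0.645, -0.283437)  len=0.4008
  (v31,v2,v3) [-++] → (1.23628, -0.645, -0.283437)–(1.50285, -0.645, -0.55)  len=0.3770
  (v31,v3,v28) [-+-] → (1.50285, -0.645, -0.55)–(1.71908, -0.645, -0.333755)  len=0.3058
  (v28,v3,v0) [-++] → (1.71908, -0.645, -0.333755)–(2.05284, -0.645, 0)  len=0.4720

Chained into 2 loop(s):
  loop 1: 8 segments, perimeter = 3.1112
  loop 2: 8 segments, perimeter = 3.1112
Total perimeter = 6.222

loops=2 perimeter=6.222


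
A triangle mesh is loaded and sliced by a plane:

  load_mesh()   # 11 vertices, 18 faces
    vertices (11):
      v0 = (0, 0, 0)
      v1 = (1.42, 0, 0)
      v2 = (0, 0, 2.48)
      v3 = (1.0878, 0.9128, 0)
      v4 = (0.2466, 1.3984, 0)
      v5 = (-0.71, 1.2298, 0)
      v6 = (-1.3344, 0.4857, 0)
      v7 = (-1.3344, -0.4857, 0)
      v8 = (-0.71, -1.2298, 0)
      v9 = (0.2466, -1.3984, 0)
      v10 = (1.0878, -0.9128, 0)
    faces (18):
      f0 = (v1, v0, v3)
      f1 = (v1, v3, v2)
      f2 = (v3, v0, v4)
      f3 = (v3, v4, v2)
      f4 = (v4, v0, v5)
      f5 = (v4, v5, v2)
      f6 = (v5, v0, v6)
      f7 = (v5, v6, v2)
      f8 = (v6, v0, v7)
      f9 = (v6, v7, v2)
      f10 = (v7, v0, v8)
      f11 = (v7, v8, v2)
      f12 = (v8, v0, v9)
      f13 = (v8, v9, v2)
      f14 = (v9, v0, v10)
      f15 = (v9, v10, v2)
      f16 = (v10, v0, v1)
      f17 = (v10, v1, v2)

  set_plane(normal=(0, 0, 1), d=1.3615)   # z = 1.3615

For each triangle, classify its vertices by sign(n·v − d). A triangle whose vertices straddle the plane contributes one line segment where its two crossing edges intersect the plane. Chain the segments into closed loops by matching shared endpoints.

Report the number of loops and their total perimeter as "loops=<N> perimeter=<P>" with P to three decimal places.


Straddling triangles (9 of 18):
  (v1,v3,v2) [--+] → (0.490607, 0.41168, 1.3615)–(0.640431, 0, 1.3615)  len=0.4381
  (v3,v4,v2) [--+] → (0.111219, 0.63069, 1.3615)–(0.490607, 0.41168, 1.3615)  len=0.4381
  (v4,v5,v2) [--+] → (-0.320216, 0.55465, 1.3615)–(0.111219, 0.63069, 1.3615)  len=0.4381
  (v5,v6,v2) [--+] → (-0.601825, 0.219055, 1.3615)–(-0.320216, 0.55465, 1.3615)  len=0.4381
  (v6,v7,v2) [--+] → (-0.601825, -0.219055, 1.3615)–(-0.601825, 0.219055, 1.3615)  len=0.4381
  (v7,v8,v2) [--+] → (-0.320216, -0.55465, 1.3615)–(-0.601825, -0.219055, 1.3615)  len=0.4381
  (v8,v9,v2) [--+] → (0.111219, -0.63069, 1.3615)–(-0.320216, -0.55465, 1.3615)  len=0.4381
  (v9,v10,v2) [--+] → (0.490607, -0.41168, 1.3615)–(0.111219, -0.63069, 1.3615)  len=0.4381
  (v10,v1,v2) [--+] → (0.640431, 0, 1.3615)–(0.490607, -0.41168, 1.3615)  len=0.4381

Chained into 1 loop(s):
  loop 1: 9 segments, perimeter = 3.9428
Total perimeter = 3.943

loops=1 perimeter=3.943


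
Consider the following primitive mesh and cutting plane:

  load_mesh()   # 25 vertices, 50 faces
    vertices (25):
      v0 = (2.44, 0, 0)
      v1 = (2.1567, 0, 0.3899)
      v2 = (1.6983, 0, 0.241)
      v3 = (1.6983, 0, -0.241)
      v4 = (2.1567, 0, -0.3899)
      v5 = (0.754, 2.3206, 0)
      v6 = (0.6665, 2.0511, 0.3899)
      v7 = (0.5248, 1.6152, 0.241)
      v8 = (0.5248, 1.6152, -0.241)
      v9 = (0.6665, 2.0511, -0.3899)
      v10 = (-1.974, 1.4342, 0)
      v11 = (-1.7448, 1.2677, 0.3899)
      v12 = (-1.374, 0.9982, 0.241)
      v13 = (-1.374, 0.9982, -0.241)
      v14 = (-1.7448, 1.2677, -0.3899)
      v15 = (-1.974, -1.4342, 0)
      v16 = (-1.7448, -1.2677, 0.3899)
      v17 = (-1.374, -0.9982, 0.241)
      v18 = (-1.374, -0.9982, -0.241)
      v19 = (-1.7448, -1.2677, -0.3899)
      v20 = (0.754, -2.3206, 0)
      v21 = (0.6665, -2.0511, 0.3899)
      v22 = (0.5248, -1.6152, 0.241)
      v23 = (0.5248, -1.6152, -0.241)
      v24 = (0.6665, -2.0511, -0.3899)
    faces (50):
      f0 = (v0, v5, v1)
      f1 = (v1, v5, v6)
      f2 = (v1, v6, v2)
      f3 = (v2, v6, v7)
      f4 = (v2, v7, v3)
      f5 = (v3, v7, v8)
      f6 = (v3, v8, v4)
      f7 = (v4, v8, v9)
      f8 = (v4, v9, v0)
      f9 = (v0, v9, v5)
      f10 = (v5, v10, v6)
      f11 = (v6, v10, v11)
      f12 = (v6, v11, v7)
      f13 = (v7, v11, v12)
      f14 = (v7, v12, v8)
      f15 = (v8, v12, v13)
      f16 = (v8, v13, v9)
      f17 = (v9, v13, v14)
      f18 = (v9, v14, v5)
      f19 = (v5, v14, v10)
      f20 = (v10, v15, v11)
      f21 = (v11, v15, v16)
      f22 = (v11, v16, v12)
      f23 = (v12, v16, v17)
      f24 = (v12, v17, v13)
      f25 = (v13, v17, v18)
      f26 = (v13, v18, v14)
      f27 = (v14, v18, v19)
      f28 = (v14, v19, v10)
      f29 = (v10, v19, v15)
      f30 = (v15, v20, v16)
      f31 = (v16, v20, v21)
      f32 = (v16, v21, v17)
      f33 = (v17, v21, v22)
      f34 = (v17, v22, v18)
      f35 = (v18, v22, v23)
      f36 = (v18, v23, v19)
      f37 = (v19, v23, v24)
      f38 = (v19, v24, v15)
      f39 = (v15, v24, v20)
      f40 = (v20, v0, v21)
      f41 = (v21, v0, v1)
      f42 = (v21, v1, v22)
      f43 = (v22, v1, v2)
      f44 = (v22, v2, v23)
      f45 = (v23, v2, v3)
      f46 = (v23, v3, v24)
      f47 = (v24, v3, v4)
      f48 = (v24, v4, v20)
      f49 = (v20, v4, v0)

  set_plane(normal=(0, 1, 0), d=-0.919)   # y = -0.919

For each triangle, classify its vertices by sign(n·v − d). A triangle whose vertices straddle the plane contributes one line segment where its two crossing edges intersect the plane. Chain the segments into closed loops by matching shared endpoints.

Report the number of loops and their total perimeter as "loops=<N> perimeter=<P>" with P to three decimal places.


Straddling triangles (20 of 50):
  (v10,v15,v11) [+-+] → (-1.974, -0.919, 0)–(-1.9303, -0.919, 0.0743464)  len=0.0862
  (v11,v15,v16) [+--] → (-1.9303, -0.919, 0.0743464)–(-1.7448, -0.919, 0.3899)  len=0.3660
  (v11,v16,v12) [+-+] → (-1.7448, -0.919, 0.3899)–(-1.68774, -0.919, 0.366986)  len=0.0615
  (v12,v16,v17) [+--] → (-1.68774, -0.919, 0.366986)–(-1.374, -0.919, 0.241)  len=0.3381
  (v12,v17,v13) [+-+] → (-1.374, -0.919, 0.241)–(-1.374, -0.919, 0.221878)  len=0.0191
  (v13,v17,v18) [+--] → (-1.374, -0.919, 0.221878)–(-1.374, -0.919, -0.241)  len=0.4629
  (v13,v18,v14) [+-+] → (-1.374, -0.919, -0.241)–(-1.38696, -0.919, -0.246205)  len=0.0140
  (v14,v18,v19) [+--] → (-1.38696, -0.919, -0.246205)–(-1.7448, -0.919, -0.3899)  len=0.3856
  (v14,v19,v10) [+-+] → (-1.7448, -0.919, -0.3899)–(-1.77438, -0.919, -0.339581)  len=0.0584
  (v10,v19,v15) [+--] → (-1.77438, -0.919, -0.339581)–(-1.974, -0.919, 0)  len=0.3939
  (v20,v0,v21) [-+-] → (1.77231, -0.919, 0)–(1.64538, -0.919, 0.174696)  len=0.2159
  (v21,v0,v1) [-++] → (1.64538, -0.919, 0.174696)–(1.48901, -0.919, 0.3899)  len=0.2660
  (v21,v1,v22) [-+-] → (1.48901, -0.919, 0.3899)–(1.2282, -0.919, 0.30518)  len=0.2742
  (v22,v1,v2) [-++] → (1.2282, -0.919, 0.30518)–(1.03061, -0.919, 0.241)  len=0.2077
  (v22,v2,v23) [-+-] → (1.03061, -0.919, 0.241)–(1.03061, -0.919, -0.0332434)  len=0.2742
  (v23,v2,v3) [-++] → (1.03061, -0.919, -0.0332434)–(1.03061, -0.919, -0.241)  len=0.2078
  (v23,v3,v24) [-+-] → (1.03061, -0.919, -0.241)–(1.236, -0.919, -0.307715)  len=0.2159
  (v24,v3,v4) [-++] → (1.236, -0.919, -0.307715)–(1.48901, -0.919, -0.3899)  len=0.2660
  (v24,v4,v20) [-+-] → (1.48901, -0.919, -0.3899)–(1.60121, -0.919, -0.235492)  len=0.1909
  (v20,v4,v0) [-++] → (1.60121, -0.919, -0.235492)–(1.77231, -0.919, 0)  len=0.2911

Chained into 2 loop(s):
  loop 1: 10 segments, perimeter = 2.1857
  loop 2: 10 segments, perimeter = 2.4099
Total perimeter = 4.596

loops=2 perimeter=4.596
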